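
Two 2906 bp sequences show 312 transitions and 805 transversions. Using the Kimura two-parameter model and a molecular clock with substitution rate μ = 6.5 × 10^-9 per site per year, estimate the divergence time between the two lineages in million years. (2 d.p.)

P = 312/2906 ≈ 0.107364 and Q = 805/2906 ≈ 0.277013.
Under the Kimura two-parameter model, d = −½ ln(1 − 2P − Q) − ¼ ln(1 − 2Q).
1 − 2P − Q = 0.508259, giving −½ ln(0.508259) = 0.338382.
1 − 2Q = 0.445974, giving −¼ ln(0.445974) = 0.201874.
d = 0.338382 + 0.201874 = 0.540256.
Under a molecular clock d = 2μt, so t = d/(2μ) = 0.540256 / (2 × 6.5 × 10^-9) = 41.56 million years.

41.56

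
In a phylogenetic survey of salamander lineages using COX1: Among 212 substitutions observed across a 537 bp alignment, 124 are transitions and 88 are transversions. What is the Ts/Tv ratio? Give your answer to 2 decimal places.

R = 124/88 = 1.409090… ≈ 1.41 (to 2 d.p.).

1.41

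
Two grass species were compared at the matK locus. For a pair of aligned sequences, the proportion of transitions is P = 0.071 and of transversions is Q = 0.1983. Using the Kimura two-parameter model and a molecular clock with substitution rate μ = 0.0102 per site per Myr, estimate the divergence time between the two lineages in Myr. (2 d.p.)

Under the Kimura two-parameter model, d = −½ ln(1 − 2P − Q) − ¼ ln(1 − 2Q).
1 − 2P − Q = 0.6597, giving −½ ln(0.6597) = 0.207985.
1 − 2Q = 0.6034, giving −¼ ln(0.6034) = 0.126294.
d = 0.207985 + 0.126294 = 0.334279.
Under a molecular clock d = 2μt, so t = d/(2μ) = 0.334279 / (2 × 0.0102) = 16.39 Myr.

16.39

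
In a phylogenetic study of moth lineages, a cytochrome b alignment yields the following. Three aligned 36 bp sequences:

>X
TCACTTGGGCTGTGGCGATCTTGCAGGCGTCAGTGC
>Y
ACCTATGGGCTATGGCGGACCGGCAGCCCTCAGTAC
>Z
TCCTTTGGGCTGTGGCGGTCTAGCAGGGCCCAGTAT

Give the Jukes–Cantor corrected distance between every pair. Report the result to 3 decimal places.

d(X,Y) = 0.441, d(X,Z) = 0.304, d(Y,Z) = 0.347

X–Y: 12/36 sites differ → p ≈ 0.333333, d = −0.75 ln(1 − 0.444444) = 0.440839 ≈ 0.441.
X–Z: 9/36 sites differ → p = 0.25, d = −0.75 ln(1 − 0.333333) = 0.304098 ≈ 0.304.
Y–Z: 10/36 sites differ → p ≈ 0.277778, d = −0.75 ln(1 − 0.370371) = 0.346968 ≈ 0.347.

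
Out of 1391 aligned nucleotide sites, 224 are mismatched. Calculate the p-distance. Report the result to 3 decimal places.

0.161

p = 224/1391 = 0.161035… ≈ 0.161 (to 3 d.p.).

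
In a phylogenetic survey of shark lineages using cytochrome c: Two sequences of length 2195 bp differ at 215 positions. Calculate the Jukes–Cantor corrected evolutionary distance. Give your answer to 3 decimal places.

p = 215/2195 ≈ 0.09795.
d = −(3/4) ln(1 − 4p/3) = −0.75 ln(1 − 0.1306) = −0.75 ln(0.8694)
  = −0.75 × (-0.139952) = 0.104964 substitutions/site.

0.105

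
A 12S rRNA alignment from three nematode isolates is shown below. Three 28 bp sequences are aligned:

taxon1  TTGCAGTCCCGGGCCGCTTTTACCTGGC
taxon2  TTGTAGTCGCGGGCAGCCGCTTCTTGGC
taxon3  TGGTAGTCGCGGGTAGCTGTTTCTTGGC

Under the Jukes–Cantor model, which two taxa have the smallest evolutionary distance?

taxon1–taxon2: 8/28 differ, p = 0.286, d = 0.360.
taxon1–taxon3: 8/28 differ, p = 0.286, d = 0.360.
taxon2–taxon3: 4/28 differ, p = 0.143, d = 0.158.
The smallest distance is between taxon2 and taxon3.

taxon2 and taxon3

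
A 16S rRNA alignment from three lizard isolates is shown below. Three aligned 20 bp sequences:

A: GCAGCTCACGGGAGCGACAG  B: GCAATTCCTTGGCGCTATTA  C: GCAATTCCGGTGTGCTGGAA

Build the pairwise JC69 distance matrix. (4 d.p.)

d(A,B) = 0.8240, d(A,C) = 0.8240, d(B,C) = 0.4715

A–B: 10/20 sites differ → p = 0.5, d = −0.75 ln(1 − 0.666667) = 0.823960 ≈ 0.8240.
A–C: 10/20 sites differ → p = 0.5, d = −0.75 ln(1 − 0.666667) = 0.823960 ≈ 0.8240.
B–C: 7/20 sites differ → p = 0.35, d = −0.75 ln(1 − 0.466667) = 0.471457 ≈ 0.4715.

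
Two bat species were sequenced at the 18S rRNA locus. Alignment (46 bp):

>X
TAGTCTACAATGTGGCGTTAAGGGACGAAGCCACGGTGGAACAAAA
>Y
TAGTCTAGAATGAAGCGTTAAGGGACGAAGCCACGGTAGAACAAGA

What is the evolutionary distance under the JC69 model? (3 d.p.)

0.117

The sequences differ at 5 of 46 sites (8, 13, 14, 38, 45), so p = 5/46 ≈ 0.108696.
d = −(3/4) ln(1 − 4p/3) = −0.75 ln(1 − 0.144928) = −0.75 ln(0.855072)
  = −0.75 × (-0.156570) = 0.117428 substitutions/site.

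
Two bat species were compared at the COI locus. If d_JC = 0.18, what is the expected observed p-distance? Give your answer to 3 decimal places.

p = (3/4)(1 − e^(−4d/3)) = 0.75 × (1 − e^(-0.24)) = 0.75 × (1 − 0.786628) = 0.160029.

0.160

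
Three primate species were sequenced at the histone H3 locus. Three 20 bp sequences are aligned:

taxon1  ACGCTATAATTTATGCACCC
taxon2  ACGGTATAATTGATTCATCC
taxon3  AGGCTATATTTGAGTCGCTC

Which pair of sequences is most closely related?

taxon1 and taxon2

taxon1–taxon2: 4/20 differ, p = 0.200, d = 0.233.
taxon1–taxon3: 7/20 differ, p = 0.350, d = 0.471.
taxon2–taxon3: 7/20 differ, p = 0.350, d = 0.471.
The smallest distance is between taxon1 and taxon2.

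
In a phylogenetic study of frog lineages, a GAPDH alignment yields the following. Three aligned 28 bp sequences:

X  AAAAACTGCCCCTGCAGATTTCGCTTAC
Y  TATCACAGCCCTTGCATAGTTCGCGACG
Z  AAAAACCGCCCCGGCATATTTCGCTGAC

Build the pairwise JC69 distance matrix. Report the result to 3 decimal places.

X–Y: 11/28 sites differ → p ≈ 0.392857, d = −0.75 ln(1 − 0.523809) = 0.556452 ≈ 0.556.
X–Z: 4/28 sites differ → p ≈ 0.142857, d = −0.75 ln(1 − 0.190476) = 0.158482 ≈ 0.158.
Y–Z: 11/28 sites differ → p ≈ 0.392857, d = −0.75 ln(1 − 0.523809) = 0.556452 ≈ 0.556.

d(X,Y) = 0.556, d(X,Z) = 0.158, d(Y,Z) = 0.556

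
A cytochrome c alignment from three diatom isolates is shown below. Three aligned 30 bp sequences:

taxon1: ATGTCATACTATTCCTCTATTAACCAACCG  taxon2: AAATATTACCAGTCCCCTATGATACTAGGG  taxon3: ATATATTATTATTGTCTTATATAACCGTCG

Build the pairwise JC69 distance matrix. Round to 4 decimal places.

d(taxon1,taxon2) = 0.6467, d(taxon1,taxon3) = 0.7301, d(taxon2,taxon3) = 0.7301

taxon1–taxon2: 13/30 sites differ → p ≈ 0.433333, d = −0.75 ln(1 − 0.577777) = 0.646666 ≈ 0.6467.
taxon1–taxon3: 14/30 sites differ → p ≈ 0.466667, d = −0.75 ln(1 − 0.622223) = 0.730088 ≈ 0.7301.
taxon2–taxon3: 14/30 sites differ → p ≈ 0.466667, d = −0.75 ln(1 − 0.622223) = 0.730088 ≈ 0.7301.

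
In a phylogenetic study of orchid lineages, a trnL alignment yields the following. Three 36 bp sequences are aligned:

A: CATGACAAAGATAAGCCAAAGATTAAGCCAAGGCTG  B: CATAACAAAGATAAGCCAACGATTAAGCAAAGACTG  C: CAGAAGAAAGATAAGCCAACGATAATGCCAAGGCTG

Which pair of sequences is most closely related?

A–B: 4/36 differ, p = 0.111, d = 0.120.
A–C: 6/36 differ, p = 0.167, d = 0.188.
B–C: 6/36 differ, p = 0.167, d = 0.188.
The smallest distance is between A and B.

A and B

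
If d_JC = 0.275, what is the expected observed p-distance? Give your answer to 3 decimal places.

0.230

p = (3/4)(1 − e^(−4d/3)) = 0.75 × (1 − e^(-0.366667)) = 0.75 × (1 − 0.693040) = 0.230220.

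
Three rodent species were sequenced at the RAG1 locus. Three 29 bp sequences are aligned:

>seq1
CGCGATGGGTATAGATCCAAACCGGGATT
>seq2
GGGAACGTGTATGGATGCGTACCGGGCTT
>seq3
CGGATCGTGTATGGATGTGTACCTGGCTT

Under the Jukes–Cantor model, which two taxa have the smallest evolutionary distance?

seq1–seq2: 10/29 differ, p = 0.345, d = 0.462.
seq1–seq3: 12/29 differ, p = 0.414, d = 0.602.
seq2–seq3: 4/29 differ, p = 0.138, d = 0.152.
The smallest distance is between seq2 and seq3.

seq2 and seq3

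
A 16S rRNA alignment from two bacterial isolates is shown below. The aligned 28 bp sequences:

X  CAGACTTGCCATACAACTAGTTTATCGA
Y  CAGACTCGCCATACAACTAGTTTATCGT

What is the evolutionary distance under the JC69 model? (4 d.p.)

The sequences differ at 2 of 28 sites (7, 28), so p = 2/28 ≈ 0.071429.
d = −(3/4) ln(1 − 4p/3) = −0.75 ln(1 − 0.095239) = −0.75 ln(0.904761)
  = −0.75 × (-0.100084) = 0.075063 substitutions/site.

0.0751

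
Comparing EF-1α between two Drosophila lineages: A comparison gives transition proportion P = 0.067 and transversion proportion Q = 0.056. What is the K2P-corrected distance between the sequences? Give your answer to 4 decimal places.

Under the Kimura two-parameter model, d = −½ ln(1 − 2P − Q) − ¼ ln(1 − 2Q).
1 − 2P − Q = 0.81, giving −½ ln(0.81) = 0.105361.
1 − 2Q = 0.888, giving −¼ ln(0.888) = 0.029696.
d = 0.105361 + 0.029696 = 0.135057.

0.1351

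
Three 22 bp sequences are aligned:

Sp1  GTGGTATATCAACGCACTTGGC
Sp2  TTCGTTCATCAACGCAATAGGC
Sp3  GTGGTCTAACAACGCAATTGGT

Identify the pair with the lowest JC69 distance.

Sp1–Sp2: 6/22 differ, p = 0.273, d = 0.339.
Sp1–Sp3: 4/22 differ, p = 0.182, d = 0.208.
Sp2–Sp3: 7/22 differ, p = 0.318, d = 0.414.
The smallest distance is between Sp1 and Sp3.

Sp1 and Sp3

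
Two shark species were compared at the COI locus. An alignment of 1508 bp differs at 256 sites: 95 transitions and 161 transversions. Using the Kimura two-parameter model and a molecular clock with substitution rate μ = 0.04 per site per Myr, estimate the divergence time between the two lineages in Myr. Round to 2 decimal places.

2.41

P = 95/1508 ≈ 0.062997 and Q = 161/1508 ≈ 0.106764.
Under the Kimura two-parameter model, d = −½ ln(1 − 2P − Q) − ¼ ln(1 − 2Q).
1 − 2P − Q = 0.767242, giving −½ ln(0.767242) = 0.132477.
1 − 2Q = 0.786472, giving −¼ ln(0.786472) = 0.060050.
d = 0.132477 + 0.060050 = 0.192527.
Under a molecular clock d = 2μt, so t = d/(2μ) = 0.192527 / (2 × 0.04) = 2.41 Myr.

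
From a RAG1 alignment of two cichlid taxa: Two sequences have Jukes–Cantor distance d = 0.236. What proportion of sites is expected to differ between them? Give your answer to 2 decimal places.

0.20

p = (3/4)(1 − e^(−4d/3)) = 0.75 × (1 − e^(-0.314667)) = 0.75 × (1 − 0.730032) = 0.202476.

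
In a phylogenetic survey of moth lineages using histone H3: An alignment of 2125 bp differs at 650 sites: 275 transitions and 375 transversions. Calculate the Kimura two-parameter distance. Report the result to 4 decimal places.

0.3946

P = 275/2125 ≈ 0.129412 and Q = 375/2125 ≈ 0.176471.
Under the Kimura two-parameter model, d = −½ ln(1 − 2P − Q) − ¼ ln(1 − 2Q).
1 − 2P − Q = 0.564705, giving −½ ln(0.564705) = 0.285726.
1 − 2Q = 0.647058, giving −¼ ln(0.647058) = 0.108830.
d = 0.285726 + 0.108830 = 0.394556.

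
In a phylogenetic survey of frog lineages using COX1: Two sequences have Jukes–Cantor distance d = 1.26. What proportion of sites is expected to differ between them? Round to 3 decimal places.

p = (3/4)(1 − e^(−4d/3)) = 0.75 × (1 − e^(-1.68)) = 0.75 × (1 − 0.186374) = 0.610220.

0.610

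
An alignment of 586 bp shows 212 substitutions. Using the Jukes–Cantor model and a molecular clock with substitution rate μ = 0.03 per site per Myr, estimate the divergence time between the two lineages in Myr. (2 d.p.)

8.23

p = 212/586 ≈ 0.361775.
d = −(3/4) ln(1 − 4p/3) = −0.75 ln(1 − 0.482367) = −0.75 ln(0.517633)
  = −0.75 × (-0.658489) = 0.493867 substitutions/site.
Under a molecular clock d = 2μt, so t = d/(2μ) = 0.493867 / (2 × 0.03) = 8.23 Myr.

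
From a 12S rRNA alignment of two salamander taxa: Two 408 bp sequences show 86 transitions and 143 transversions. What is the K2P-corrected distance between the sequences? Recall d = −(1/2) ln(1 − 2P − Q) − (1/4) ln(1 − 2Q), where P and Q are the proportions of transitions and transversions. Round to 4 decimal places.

1.0411

P = 86/408 ≈ 0.210784 and Q = 143/408 ≈ 0.35049.
Under the Kimura two-parameter model, d = −½ ln(1 − 2P − Q) − ¼ ln(1 − 2Q).
1 − 2P − Q = 0.227942, giving −½ ln(0.227942) = 0.739332.
1 − 2Q = 0.29902, giving −¼ ln(0.29902) = 0.301811.
d = 0.739332 + 0.301811 = 1.041143.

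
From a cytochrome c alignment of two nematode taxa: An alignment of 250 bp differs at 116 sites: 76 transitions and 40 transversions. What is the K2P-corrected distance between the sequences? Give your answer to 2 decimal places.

0.83

P = 76/250 = 0.304 and Q = 40/250 = 0.16.
Under the Kimura two-parameter model, d = −½ ln(1 − 2P − Q) − ¼ ln(1 − 2Q).
1 − 2P − Q = 0.232, giving −½ ln(0.232) = 0.730509.
1 − 2Q = 0.68, giving −¼ ln(0.68) = 0.096416.
d = 0.730509 + 0.096416 = 0.826925.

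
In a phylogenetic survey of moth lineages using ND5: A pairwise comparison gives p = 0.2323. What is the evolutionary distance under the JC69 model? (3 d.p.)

d = −(3/4) ln(1 − 4p/3) = −0.75 ln(1 − 0.309733) = −0.75 ln(0.690267)
  = −0.75 × (-0.370677) = 0.278008 substitutions/site.

0.278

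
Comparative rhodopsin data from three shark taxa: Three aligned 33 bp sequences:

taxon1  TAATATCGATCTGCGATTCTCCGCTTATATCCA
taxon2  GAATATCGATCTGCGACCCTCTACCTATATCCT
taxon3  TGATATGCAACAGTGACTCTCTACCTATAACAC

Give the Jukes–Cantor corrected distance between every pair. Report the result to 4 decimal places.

taxon1–taxon2: 7/33 sites differ → p ≈ 0.212121, d = −0.75 ln(1 − 0.282828) = 0.249330 ≈ 0.2493.
taxon1–taxon3: 13/33 sites differ → p ≈ 0.393939, d = −0.75 ln(1 − 0.525252) = 0.558728 ≈ 0.5587.
taxon2–taxon3: 11/33 sites differ → p ≈ 0.333333, d = −0.75 ln(1 − 0.444444) = 0.440839 ≈ 0.4408.

d(taxon1,taxon2) = 0.2493, d(taxon1,taxon3) = 0.5587, d(taxon2,taxon3) = 0.4408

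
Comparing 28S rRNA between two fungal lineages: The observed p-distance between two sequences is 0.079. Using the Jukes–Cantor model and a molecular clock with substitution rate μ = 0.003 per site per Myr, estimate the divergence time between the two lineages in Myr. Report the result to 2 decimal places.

d = −(3/4) ln(1 − 4p/3) = −0.75 ln(1 − 0.105333) = −0.75 ln(0.894667)
  = −0.75 × (-0.111304) = 0.083478 substitutions/site.
Under a molecular clock d = 2μt, so t = d/(2μ) = 0.083478 / (2 × 0.003) = 13.91 Myr.

13.91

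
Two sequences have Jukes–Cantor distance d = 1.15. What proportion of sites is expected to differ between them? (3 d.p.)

p = (3/4)(1 − e^(−4d/3)) = 0.75 × (1 − e^(-1.533333)) = 0.75 × (1 − 0.215815) = 0.588139.

0.588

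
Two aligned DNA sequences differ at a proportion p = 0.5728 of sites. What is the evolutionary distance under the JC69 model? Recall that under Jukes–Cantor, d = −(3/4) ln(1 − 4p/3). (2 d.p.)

1.08

d = −(3/4) ln(1 − 4p/3) = −0.75 ln(1 − 0.763733) = −0.75 ln(0.236267)
  = −0.75 × (-1.442793) = 1.082095 substitutions/site.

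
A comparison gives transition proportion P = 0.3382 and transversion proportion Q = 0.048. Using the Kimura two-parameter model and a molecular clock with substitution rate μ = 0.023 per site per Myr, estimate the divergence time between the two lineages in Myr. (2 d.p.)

Under the Kimura two-parameter model, d = −½ ln(1 − 2P − Q) − ¼ ln(1 − 2Q).
1 − 2P − Q = 0.2756, giving −½ ln(0.2756) = 0.644402.
1 − 2Q = 0.904, giving −¼ ln(0.904) = 0.025231.
d = 0.644402 + 0.025231 = 0.669633.
Under a molecular clock d = 2μt, so t = d/(2μ) = 0.669633 / (2 × 0.023) = 14.56 Myr.

14.56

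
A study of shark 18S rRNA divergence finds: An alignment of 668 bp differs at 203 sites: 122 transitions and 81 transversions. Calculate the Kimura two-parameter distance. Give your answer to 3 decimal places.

0.403

P = 122/668 ≈ 0.182635 and Q = 81/668 ≈ 0.121257.
Under the Kimura two-parameter model, d = −½ ln(1 − 2P − Q) − ¼ ln(1 − 2Q).
1 − 2P − Q = 0.513473, giving −½ ln(0.513473) = 0.333279.
1 − 2Q = 0.757486, giving −¼ ln(0.757486) = 0.069438.
d = 0.333279 + 0.069438 = 0.402717.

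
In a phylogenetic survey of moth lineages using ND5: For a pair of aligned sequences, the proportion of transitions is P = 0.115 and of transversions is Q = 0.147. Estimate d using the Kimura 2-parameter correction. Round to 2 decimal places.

0.32

Under the Kimura two-parameter model, d = −½ ln(1 − 2P − Q) − ¼ ln(1 − 2Q).
1 − 2P − Q = 0.623, giving −½ ln(0.623) = 0.236604.
1 − 2Q = 0.706, giving −¼ ln(0.706) = 0.087035.
d = 0.236604 + 0.087035 = 0.323639.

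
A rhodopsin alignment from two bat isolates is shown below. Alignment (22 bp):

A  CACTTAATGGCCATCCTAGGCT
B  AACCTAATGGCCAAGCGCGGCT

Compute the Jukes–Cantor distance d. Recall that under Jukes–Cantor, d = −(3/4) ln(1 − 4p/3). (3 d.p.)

0.339

The sequences differ at 6 of 22 sites (1, 4, 14, 15, 17, 18), so p = 6/22 ≈ 0.272727.
d = −(3/4) ln(1 − 4p/3) = −0.75 ln(1 − 0.363636) = −0.75 ln(0.636364)
  = −0.75 × (-0.451985) = 0.338989 substitutions/site.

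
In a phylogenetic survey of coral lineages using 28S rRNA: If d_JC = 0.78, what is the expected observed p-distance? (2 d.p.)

p = (3/4)(1 − e^(−4d/3)) = 0.75 × (1 − e^(-1.04)) = 0.75 × (1 − 0.353455) = 0.484909.

0.48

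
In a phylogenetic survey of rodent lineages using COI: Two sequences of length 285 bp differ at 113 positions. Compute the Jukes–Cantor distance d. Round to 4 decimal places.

p = 113/285 ≈ 0.396491.
d = −(3/4) ln(1 − 4p/3) = −0.75 ln(1 − 0.528655) = −0.75 ln(0.471345)
  = −0.75 × (-0.752165) = 0.564124 substitutions/site.

0.5641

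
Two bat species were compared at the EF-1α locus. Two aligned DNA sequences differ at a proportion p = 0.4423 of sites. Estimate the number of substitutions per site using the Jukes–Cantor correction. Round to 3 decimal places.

0.668

d = −(3/4) ln(1 − 4p/3) = −0.75 ln(1 − 0.589733) = −0.75 ln(0.410267)
  = −0.75 × (-0.890947) = 0.668210 substitutions/site.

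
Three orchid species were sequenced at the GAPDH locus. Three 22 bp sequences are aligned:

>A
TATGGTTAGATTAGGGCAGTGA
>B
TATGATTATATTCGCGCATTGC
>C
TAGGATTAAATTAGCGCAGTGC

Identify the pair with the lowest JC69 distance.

A–B: 6/22 differ, p = 0.273, d = 0.339.
A–C: 5/22 differ, p = 0.227, d = 0.271.
B–C: 4/22 differ, p = 0.182, d = 0.208.
The smallest distance is between B and C.

B and C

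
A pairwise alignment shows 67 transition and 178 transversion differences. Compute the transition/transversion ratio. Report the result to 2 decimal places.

0.38

R = 67/178 = 0.376404… ≈ 0.38 (to 2 d.p.).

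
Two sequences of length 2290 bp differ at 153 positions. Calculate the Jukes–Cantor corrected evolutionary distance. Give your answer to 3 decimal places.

p = 153/2290 ≈ 0.066812.
d = −(3/4) ln(1 − 4p/3) = −0.75 ln(1 − 0.089083) = −0.75 ln(0.910917)
  = −0.75 × (-0.093303) = 0.069977 substitutions/site.

0.070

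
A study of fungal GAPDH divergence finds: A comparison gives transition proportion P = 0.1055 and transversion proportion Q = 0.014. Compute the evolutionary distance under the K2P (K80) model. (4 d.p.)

0.1345

Under the Kimura two-parameter model, d = −½ ln(1 − 2P − Q) − ¼ ln(1 − 2Q).
1 − 2P − Q = 0.775, giving −½ ln(0.775) = 0.127446.
1 − 2Q = 0.972, giving −¼ ln(0.972) = 0.007100.
d = 0.127446 + 0.007100 = 0.134546.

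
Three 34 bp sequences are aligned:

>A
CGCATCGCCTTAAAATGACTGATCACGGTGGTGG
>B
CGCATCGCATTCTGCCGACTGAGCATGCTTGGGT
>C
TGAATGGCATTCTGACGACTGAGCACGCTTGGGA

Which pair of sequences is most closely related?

A–B: 12/34 differ, p = 0.353, d = 0.477.
A–C: 13/34 differ, p = 0.382, d = 0.535.
B–C: 6/34 differ, p = 0.176, d = 0.201.
The smallest distance is between B and C.

B and C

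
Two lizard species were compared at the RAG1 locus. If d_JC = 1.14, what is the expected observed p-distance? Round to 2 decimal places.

0.59

p = (3/4)(1 − e^(−4d/3)) = 0.75 × (1 − e^(-1.52)) = 0.75 × (1 − 0.218712) = 0.585966.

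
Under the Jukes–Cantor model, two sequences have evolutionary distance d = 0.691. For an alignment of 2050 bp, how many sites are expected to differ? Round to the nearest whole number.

926

Invert JC69: p = (3/4)(1 − e^(−4d/3)) = 0.75 × (1 − e^(-0.921333)) = 0.75 × (1 − 0.397988) = 0.451509.
Expected differing sites = pL ≈ 0.451509 × 2050 = 925.59345 ≈ 926.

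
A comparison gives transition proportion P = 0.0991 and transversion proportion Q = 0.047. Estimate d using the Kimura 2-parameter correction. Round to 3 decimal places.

0.165

Under the Kimura two-parameter model, d = −½ ln(1 − 2P − Q) − ¼ ln(1 − 2Q).
1 − 2P − Q = 0.7548, giving −½ ln(0.7548) = 0.140651.
1 − 2Q = 0.906, giving −¼ ln(0.906) = 0.024679.
d = 0.140651 + 0.024679 = 0.165330.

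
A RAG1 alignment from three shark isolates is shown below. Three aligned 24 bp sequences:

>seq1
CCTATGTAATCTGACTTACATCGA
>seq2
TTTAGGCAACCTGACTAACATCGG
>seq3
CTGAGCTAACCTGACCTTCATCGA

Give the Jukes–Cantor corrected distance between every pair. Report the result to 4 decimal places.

d(seq1,seq2) = 0.3694, d(seq1,seq3) = 0.3694, d(seq2,seq3) = 0.4408

seq1–seq2: 7/24 sites differ → p ≈ 0.291667, d = −0.75 ln(1 − 0.388889) = 0.369358 ≈ 0.3694.
seq1–seq3: 7/24 sites differ → p ≈ 0.291667, d = −0.75 ln(1 − 0.388889) = 0.369358 ≈ 0.3694.
seq2–seq3: 8/24 sites differ → p ≈ 0.333333, d = −0.75 ln(1 − 0.444444) = 0.440839 ≈ 0.4408.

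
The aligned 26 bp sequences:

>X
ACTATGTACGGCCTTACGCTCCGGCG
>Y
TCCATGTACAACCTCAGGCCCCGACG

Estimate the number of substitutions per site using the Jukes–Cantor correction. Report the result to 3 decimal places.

0.396

The sequences differ at 8 of 26 sites (1, 3, 10, 11, 15, 17, 20, 24), so p = 8/26 ≈ 0.307692.
d = −(3/4) ln(1 − 4p/3) = −0.75 ln(1 − 0.410256) = −0.75 ln(0.589744)
  = −0.75 × (-0.528067) = 0.396050 substitutions/site.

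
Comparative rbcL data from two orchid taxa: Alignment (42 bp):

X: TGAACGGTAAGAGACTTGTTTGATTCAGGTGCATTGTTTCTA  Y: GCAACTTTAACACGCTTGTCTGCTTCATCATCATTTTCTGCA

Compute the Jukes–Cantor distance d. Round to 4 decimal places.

The sequences differ at 17 of 42 sites, so p = 17/42 ≈ 0.404762.
d = −(3/4) ln(1 − 4p/3) = −0.75 ln(1 − 0.539683) = −0.75 ln(0.460317)
  = −0.75 × (-0.775840) = 0.581880 substitutions/site.

0.5819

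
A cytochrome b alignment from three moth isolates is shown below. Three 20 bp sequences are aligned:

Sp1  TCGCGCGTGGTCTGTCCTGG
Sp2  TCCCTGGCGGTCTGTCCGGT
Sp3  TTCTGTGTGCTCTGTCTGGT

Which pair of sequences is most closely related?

Sp1 and Sp2

Sp1–Sp2: 6/20 differ, p = 0.300, d = 0.383.
Sp1–Sp3: 8/20 differ, p = 0.400, d = 0.572.
Sp2–Sp3: 7/20 differ, p = 0.350, d = 0.471.
The smallest distance is between Sp1 and Sp2.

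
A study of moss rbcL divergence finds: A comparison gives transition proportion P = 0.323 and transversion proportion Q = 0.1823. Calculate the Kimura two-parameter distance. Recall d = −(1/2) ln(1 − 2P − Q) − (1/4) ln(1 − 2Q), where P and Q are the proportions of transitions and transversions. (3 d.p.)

Under the Kimura two-parameter model, d = −½ ln(1 − 2P − Q) − ¼ ln(1 − 2Q).
1 − 2P − Q = 0.1717, giving −½ ln(0.1717) = 0.881003.
1 − 2Q = 0.6354, giving −¼ ln(0.6354) = 0.113375.
d = 0.881003 + 0.113375 = 0.994378.

0.994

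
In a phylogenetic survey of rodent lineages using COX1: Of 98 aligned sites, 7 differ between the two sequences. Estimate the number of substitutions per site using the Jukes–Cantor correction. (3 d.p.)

p = 7/98 ≈ 0.071429.
d = −(3/4) ln(1 − 4p/3) = −0.75 ln(1 − 0.095239) = −0.75 ln(0.904761)
  = −0.75 × (-0.100084) = 0.075063 substitutions/site.

0.075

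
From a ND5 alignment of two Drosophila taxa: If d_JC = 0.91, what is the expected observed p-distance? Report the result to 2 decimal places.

p = (3/4)(1 − e^(−4d/3)) = 0.75 × (1 − e^(-1.213333)) = 0.75 × (1 − 0.297205) = 0.527096.

0.53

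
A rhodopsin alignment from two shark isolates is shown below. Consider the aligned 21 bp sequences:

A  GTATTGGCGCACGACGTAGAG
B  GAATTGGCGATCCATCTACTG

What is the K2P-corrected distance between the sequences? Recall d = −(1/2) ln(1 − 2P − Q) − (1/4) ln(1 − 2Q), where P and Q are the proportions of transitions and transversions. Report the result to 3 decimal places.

Of 21 sites, 1 differences are transitions and 7 are transversions, so P = 1/21 ≈ 0.047619 and Q = 7/21 ≈ 0.333333.
Under the Kimura two-parameter model, d = −½ ln(1 − 2P − Q) − ¼ ln(1 − 2Q).
1 − 2P − Q = 0.571429, giving −½ ln(0.571429) = 0.279808.
1 − 2Q = 0.333334, giving −¼ ln(0.333334) = 0.274653.
d = 0.279808 + 0.274653 = 0.554461.

0.554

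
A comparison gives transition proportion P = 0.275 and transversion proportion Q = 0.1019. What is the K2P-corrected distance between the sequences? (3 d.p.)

Under the Kimura two-parameter model, d = −½ ln(1 − 2P − Q) − ¼ ln(1 − 2Q).
1 − 2P − Q = 0.3481, giving −½ ln(0.3481) = 0.527633.
1 − 2Q = 0.7962, giving −¼ ln(0.7962) = 0.056976.
d = 0.527633 + 0.056976 = 0.584609.

0.585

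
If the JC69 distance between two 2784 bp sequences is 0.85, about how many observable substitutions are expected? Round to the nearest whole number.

1416

Invert JC69: p = (3/4)(1 − e^(−4d/3)) = 0.75 × (1 − e^(-1.133333)) = 0.75 × (1 − 0.321958) = 0.508532.
Expected differing sites = pL ≈ 0.508532 × 2784 = 1415.753088 ≈ 1416.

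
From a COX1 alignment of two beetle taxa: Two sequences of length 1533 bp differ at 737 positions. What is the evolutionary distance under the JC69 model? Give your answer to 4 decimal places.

p = 737/1533 ≈ 0.480757.
d = −(3/4) ln(1 − 4p/3) = −0.75 ln(1 − 0.641009) = −0.75 ln(0.358991)
  = −0.75 × (-1.024458) = 0.768344 substitutions/site.

0.7683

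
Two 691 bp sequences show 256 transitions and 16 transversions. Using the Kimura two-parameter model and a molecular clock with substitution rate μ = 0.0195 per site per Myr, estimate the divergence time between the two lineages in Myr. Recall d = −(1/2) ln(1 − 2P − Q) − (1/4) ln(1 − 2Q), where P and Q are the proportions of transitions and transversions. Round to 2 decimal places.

18.82

P = 256/691 ≈ 0.370478 and Q = 16/691 ≈ 0.023155.
Under the Kimura two-parameter model, d = −½ ln(1 − 2P − Q) − ¼ ln(1 − 2Q).
1 − 2P − Q = 0.235889, giving −½ ln(0.235889) = 0.722197.
1 − 2Q = 0.95369, giving −¼ ln(0.95369) = 0.011854.
d = 0.722197 + 0.011854 = 0.734051.
Under a molecular clock d = 2μt, so t = d/(2μ) = 0.734051 / (2 × 0.0195) = 18.82 Myr.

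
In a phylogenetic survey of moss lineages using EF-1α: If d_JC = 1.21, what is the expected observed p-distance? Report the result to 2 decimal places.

p = (3/4)(1 − e^(−4d/3)) = 0.75 × (1 − e^(-1.613333)) = 0.75 × (1 − 0.199222) = 0.600584.

0.60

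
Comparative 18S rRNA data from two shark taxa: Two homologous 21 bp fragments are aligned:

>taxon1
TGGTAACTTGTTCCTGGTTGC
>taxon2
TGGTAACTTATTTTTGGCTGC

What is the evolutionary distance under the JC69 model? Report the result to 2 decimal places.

The sequences differ at 4 of 21 sites (10, 13, 14, 18), so p = 4/21 ≈ 0.190476.
d = −(3/4) ln(1 − 4p/3) = −0.75 ln(1 − 0.253968) = −0.75 ln(0.746032)
  = −0.75 × (-0.292987) = 0.219740 substitutions/site.

0.22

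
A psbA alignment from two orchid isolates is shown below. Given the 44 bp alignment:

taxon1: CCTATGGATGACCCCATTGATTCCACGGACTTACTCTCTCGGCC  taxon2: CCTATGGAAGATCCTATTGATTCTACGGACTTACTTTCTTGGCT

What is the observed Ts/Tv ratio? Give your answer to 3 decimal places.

6.000

Transitions are A↔G and C↔T; transversions are all other mismatches.
Transitions: 6. Transversions: 1.
R = 6/1 = 6.000.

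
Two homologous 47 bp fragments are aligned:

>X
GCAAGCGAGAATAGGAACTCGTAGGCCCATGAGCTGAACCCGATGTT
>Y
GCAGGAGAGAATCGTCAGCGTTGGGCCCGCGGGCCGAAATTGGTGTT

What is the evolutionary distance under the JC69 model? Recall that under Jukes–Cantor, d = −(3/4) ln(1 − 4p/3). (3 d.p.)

The sequences differ at 18 of 47 sites, so p = 18/47 ≈ 0.382979.
d = −(3/4) ln(1 − 4p/3) = −0.75 ln(1 − 0.510639) = −0.75 ln(0.489361)
  = −0.75 × (-0.714655) = 0.535991 substitutions/site.

0.536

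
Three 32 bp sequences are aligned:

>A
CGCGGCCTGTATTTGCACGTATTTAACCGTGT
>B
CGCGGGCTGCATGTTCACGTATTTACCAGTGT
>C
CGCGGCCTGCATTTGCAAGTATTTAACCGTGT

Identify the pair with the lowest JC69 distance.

A and C

A–B: 6/32 differ, p = 0.188, d = 0.216.
A–C: 2/32 differ, p = 0.063, d = 0.065.
B–C: 6/32 differ, p = 0.188, d = 0.216.
The smallest distance is between A and C.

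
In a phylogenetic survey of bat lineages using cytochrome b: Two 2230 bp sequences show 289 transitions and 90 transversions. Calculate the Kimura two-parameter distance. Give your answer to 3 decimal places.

0.199

P = 289/2230 ≈ 0.129596 and Q = 90/2230 ≈ 0.040359.
Under the Kimura two-parameter model, d = −½ ln(1 − 2P − Q) − ¼ ln(1 − 2Q).
1 − 2P − Q = 0.700449, giving −½ ln(0.700449) = 0.178017.
1 − 2Q = 0.919282, giving −¼ ln(0.919282) = 0.021041.
d = 0.178017 + 0.021041 = 0.199058.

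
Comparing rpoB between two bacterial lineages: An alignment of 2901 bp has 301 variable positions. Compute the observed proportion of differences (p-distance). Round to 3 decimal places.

p = 301/2901 = 0.103757… ≈ 0.104 (to 3 d.p.).

0.104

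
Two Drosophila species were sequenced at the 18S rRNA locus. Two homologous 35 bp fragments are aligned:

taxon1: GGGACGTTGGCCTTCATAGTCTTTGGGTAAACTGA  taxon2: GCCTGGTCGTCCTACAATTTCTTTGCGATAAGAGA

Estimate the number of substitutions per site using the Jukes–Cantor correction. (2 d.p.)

The sequences differ at 15 of 35 sites, so p = 15/35 ≈ 0.428571.
d = −(3/4) ln(1 − 4p/3) = −0.75 ln(1 − 0.571428) = −0.75 ln(0.428572)
  = −0.75 × (-0.847297) = 0.635473 substitutions/site.

0.64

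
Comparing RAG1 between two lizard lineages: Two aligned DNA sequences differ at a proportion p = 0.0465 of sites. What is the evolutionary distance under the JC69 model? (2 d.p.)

0.05

d = −(3/4) ln(1 − 4p/3) = −0.75 ln(1 − 0.062) = −0.75 ln(0.938)
  = −0.75 × (-0.064005) = 0.048004 substitutions/site.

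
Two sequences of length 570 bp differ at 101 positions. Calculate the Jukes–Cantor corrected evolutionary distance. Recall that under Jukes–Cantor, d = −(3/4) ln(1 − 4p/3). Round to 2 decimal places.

0.20

p = 101/570 ≈ 0.177193.
d = −(3/4) ln(1 − 4p/3) = −0.75 ln(1 − 0.236257) = −0.75 ln(0.763743)
  = −0.75 × (-0.269524) = 0.202143 substitutions/site.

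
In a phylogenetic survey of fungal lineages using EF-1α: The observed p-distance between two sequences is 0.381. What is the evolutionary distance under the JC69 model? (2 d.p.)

0.53

d = −(3/4) ln(1 − 4p/3) = −0.75 ln(1 − 0.508) = −0.75 ln(0.492)
  = −0.75 × (-0.709277) = 0.531958 substitutions/site.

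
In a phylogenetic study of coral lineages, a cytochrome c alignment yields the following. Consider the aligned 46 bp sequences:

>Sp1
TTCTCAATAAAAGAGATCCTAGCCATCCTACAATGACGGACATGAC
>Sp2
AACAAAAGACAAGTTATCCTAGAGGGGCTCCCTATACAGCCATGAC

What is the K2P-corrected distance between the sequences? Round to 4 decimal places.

Of 46 sites, 2 differences are transitions and 18 are transversions, so P = 2/46 ≈ 0.043478 and Q = 18/46 ≈ 0.391304.
Under the Kimura two-parameter model, d = −½ ln(1 − 2P − Q) − ¼ ln(1 − 2Q).
1 − 2P − Q = 0.52174, giving −½ ln(0.52174) = 0.325293.
1 − 2Q = 0.217392, giving −¼ ln(0.217392) = 0.381513.
d = 0.325293 + 0.381513 = 0.706806.

0.7068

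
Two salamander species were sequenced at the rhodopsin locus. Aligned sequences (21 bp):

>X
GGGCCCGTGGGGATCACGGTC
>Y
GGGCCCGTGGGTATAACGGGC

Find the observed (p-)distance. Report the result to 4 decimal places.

0.1429

The sequences differ at 3 of 21 positions (sites 12, 15, 20).
p = 3/21 = 0.142857… ≈ 0.1429 (to 4 d.p.).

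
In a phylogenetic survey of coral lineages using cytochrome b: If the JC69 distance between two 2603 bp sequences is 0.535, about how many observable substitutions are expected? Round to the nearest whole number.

Invert JC69: p = (3/4)(1 − e^(−4d/3)) = 0.75 × (1 − e^(-0.713333)) = 0.75 × (1 − 0.490008) = 0.382494.
Expected differing sites = pL ≈ 0.382494 × 2603 = 995.631882 ≈ 996.

996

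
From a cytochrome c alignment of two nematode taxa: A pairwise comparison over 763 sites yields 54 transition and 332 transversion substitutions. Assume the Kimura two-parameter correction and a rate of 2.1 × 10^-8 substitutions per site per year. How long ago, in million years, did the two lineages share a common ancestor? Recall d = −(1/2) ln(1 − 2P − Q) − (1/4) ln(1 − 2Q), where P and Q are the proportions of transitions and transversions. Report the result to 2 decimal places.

22.39

P = 54/763 ≈ 0.070773 and Q = 332/763 ≈ 0.435125.
Under the Kimura two-parameter model, d = −½ ln(1 − 2P − Q) − ¼ ln(1 − 2Q).
1 − 2P − Q = 0.423329, giving −½ ln(0.423329) = 0.429803.
1 − 2Q = 0.12975, giving −¼ ln(0.12975) = 0.510536.
d = 0.429803 + 0.510536 = 0.940339.
Under a molecular clock d = 2μt, so t = d/(2μ) = 0.940339 / (2 × 2.1 × 10^-8) = 22.39 million years.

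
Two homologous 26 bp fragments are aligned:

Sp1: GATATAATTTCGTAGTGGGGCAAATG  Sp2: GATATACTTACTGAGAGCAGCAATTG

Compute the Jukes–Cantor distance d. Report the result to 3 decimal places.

0.396

The sequences differ at 8 of 26 sites (7, 10, 12, 13, 16, 18, 19, 24), so p = 8/26 ≈ 0.307692.
d = −(3/4) ln(1 − 4p/3) = −0.75 ln(1 − 0.410256) = −0.75 ln(0.589744)
  = −0.75 × (-0.528067) = 0.396050 substitutions/site.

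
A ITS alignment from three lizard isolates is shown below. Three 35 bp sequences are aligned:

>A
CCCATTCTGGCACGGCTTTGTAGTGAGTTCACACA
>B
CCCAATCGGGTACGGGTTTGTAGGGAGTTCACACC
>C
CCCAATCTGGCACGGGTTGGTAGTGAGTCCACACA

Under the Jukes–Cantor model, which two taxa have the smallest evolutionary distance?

A–B: 6/35 differ, p = 0.171, d = 0.195.
A–C: 4/35 differ, p = 0.114, d = 0.124.
B–C: 6/35 differ, p = 0.171, d = 0.195.
The smallest distance is between A and C.

A and C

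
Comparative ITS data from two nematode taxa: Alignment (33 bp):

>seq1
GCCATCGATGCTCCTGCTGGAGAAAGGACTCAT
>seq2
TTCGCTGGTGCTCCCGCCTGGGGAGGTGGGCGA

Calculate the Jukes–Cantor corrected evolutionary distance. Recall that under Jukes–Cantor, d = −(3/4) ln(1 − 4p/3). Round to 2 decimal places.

The sequences differ at 18 of 33 sites, so p = 18/33 ≈ 0.545455.
d = −(3/4) ln(1 − 4p/3) = −0.75 ln(1 − 0.727273) = −0.75 ln(0.272727)
  = −0.75 × (-1.299284) = 0.974463 substitutions/site.

0.97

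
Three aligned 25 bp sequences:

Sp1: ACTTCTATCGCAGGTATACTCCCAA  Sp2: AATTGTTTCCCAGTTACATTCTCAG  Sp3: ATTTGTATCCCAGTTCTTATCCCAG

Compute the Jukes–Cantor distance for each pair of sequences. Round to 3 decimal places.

d(Sp1,Sp2) = 0.490, d(Sp1,Sp3) = 0.417, d(Sp2,Sp3) = 0.351

Sp1–Sp2: 9/25 sites differ → p = 0.36, d = −0.75 ln(1 − 0.48) = 0.490445 ≈ 0.490.
Sp1–Sp3: 8/25 sites differ → p = 0.32, d = −0.75 ln(1 − 0.426667) = 0.417216 ≈ 0.417.
Sp2–Sp3: 7/25 sites differ → p = 0.28, d = −0.75 ln(1 − 0.373333) = 0.350505 ≈ 0.351.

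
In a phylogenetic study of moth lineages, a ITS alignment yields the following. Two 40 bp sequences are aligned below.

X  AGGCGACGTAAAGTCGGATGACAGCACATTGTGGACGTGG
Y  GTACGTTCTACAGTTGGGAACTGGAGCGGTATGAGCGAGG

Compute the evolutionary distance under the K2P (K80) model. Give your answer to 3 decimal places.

1.189

Of 40 sites, 13 differences are transitions and 9 are transversions, so P = 13/40 = 0.325 and Q = 9/40 = 0.225.
Under the Kimura two-parameter model, d = −½ ln(1 − 2P − Q) − ¼ ln(1 − 2Q).
1 − 2P − Q = 0.125, giving −½ ln(0.125) = 1.039721.
1 − 2Q = 0.55, giving −¼ ln(0.55) = 0.149459.
d = 1.039721 + 0.149459 = 1.189180.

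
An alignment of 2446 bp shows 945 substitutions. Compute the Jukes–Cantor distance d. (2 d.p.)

p = 945/2446 ≈ 0.386345.
d = −(3/4) ln(1 − 4p/3) = −0.75 ln(1 − 0.515127) = −0.75 ln(0.484873)
  = −0.75 × (-0.723868) = 0.542901 substitutions/site.

0.54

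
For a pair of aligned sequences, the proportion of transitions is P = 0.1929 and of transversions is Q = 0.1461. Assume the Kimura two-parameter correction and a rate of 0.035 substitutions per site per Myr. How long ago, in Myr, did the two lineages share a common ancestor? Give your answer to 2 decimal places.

Under the Kimura two-parameter model, d = −½ ln(1 − 2P − Q) − ¼ ln(1 − 2Q).
1 − 2P − Q = 0.4681, giving −½ ln(0.4681) = 0.379537.
1 − 2Q = 0.7078, giving −¼ ln(0.7078) = 0.086398.
d = 0.379537 + 0.086398 = 0.465935.
Under a molecular clock d = 2μt, so t = d/(2μ) = 0.465935 / (2 × 0.035) = 6.66 Myr.

6.66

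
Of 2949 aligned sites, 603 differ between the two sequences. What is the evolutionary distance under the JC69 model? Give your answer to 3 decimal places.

p = 603/2949 ≈ 0.204476.
d = −(3/4) ln(1 − 4p/3) = −0.75 ln(1 − 0.272635) = −0.75 ln(0.727365)
  = −0.75 × (-0.318327) = 0.238745 substitutions/site.

0.239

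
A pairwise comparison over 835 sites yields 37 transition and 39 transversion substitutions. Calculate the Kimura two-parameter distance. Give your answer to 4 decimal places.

0.0972

P = 37/835 ≈ 0.044311 and Q = 39/835 ≈ 0.046707.
Under the Kimura two-parameter model, d = −½ ln(1 − 2P − Q) − ¼ ln(1 − 2Q).
1 − 2P − Q = 0.864671, giving −½ ln(0.864671) = 0.072703.
1 − 2Q = 0.906586, giving −¼ ln(0.906586) = 0.024517.
d = 0.072703 + 0.024517 = 0.097220.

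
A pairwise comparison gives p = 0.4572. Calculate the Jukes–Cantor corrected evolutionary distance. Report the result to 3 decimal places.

d = −(3/4) ln(1 − 4p/3) = −0.75 ln(1 − 0.6096) = −0.75 ln(0.3904)
  = −0.75 × (-0.940583) = 0.705437 substitutions/site.

0.705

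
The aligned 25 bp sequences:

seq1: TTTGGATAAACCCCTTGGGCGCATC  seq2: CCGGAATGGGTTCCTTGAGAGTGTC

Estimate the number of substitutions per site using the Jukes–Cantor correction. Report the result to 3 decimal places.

0.886

The sequences differ at 13 of 25 sites, so p = 13/25 = 0.52.
d = −(3/4) ln(1 − 4p/3) = −0.75 ln(1 − 0.693333) = −0.75 ln(0.306667)
  = −0.75 × (-1.181993) = 0.886495 substitutions/site.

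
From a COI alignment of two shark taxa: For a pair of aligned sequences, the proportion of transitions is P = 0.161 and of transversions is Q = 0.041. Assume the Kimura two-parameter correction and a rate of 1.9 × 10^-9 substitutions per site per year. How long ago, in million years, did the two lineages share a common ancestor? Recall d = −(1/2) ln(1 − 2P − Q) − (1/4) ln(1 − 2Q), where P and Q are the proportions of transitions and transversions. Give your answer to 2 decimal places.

64.97

Under the Kimura two-parameter model, d = −½ ln(1 − 2P − Q) − ¼ ln(1 − 2Q).
1 − 2P − Q = 0.637, giving −½ ln(0.637) = 0.225493.
1 − 2Q = 0.918, giving −¼ ln(0.918) = 0.021389.
d = 0.225493 + 0.021389 = 0.246882.
Under a molecular clock d = 2μt, so t = d/(2μ) = 0.246882 / (2 × 1.9 × 10^-9) = 64.97 million years.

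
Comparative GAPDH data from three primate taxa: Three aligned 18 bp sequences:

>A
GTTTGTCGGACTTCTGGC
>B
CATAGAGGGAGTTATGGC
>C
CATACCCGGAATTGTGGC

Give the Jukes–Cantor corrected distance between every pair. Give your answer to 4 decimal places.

d(A,B) = 0.5482, d(A,C) = 0.5482, d(B,C) = 0.3470

A–B: 7/18 sites differ → p ≈ 0.388889, d = −0.75 ln(1 − 0.518519) = 0.548166 ≈ 0.5482.
A–C: 7/18 sites differ → p ≈ 0.388889, d = −0.75 ln(1 − 0.518519) = 0.548166 ≈ 0.5482.
B–C: 5/18 sites differ → p ≈ 0.277778, d = −0.75 ln(1 − 0.370371) = 0.346968 ≈ 0.3470.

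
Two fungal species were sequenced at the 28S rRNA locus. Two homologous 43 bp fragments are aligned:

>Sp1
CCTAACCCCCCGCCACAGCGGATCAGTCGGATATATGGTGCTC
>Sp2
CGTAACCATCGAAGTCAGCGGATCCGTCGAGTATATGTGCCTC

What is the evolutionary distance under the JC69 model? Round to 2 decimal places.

The sequences differ at 14 of 43 sites, so p = 14/43 ≈ 0.325581.
d = −(3/4) ln(1 − 4p/3) = −0.75 ln(1 − 0.434108) = −0.75 ln(0.565892)
  = −0.75 × (-0.569352) = 0.427014 substitutions/site.

0.43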